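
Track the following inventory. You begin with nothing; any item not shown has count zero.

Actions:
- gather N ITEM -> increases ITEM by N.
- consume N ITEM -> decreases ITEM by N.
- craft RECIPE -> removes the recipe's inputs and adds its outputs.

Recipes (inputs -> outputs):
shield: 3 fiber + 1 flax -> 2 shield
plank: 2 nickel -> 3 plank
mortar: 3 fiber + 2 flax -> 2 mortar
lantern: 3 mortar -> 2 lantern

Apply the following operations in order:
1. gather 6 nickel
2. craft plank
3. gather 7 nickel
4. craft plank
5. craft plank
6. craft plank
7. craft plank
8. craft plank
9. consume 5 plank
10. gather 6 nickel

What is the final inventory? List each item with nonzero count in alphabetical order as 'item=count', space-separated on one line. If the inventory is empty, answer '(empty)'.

After 1 (gather 6 nickel): nickel=6
After 2 (craft plank): nickel=4 plank=3
After 3 (gather 7 nickel): nickel=11 plank=3
After 4 (craft plank): nickel=9 plank=6
After 5 (craft plank): nickel=7 plank=9
After 6 (craft plank): nickel=5 plank=12
After 7 (craft plank): nickel=3 plank=15
After 8 (craft plank): nickel=1 plank=18
After 9 (consume 5 plank): nickel=1 plank=13
After 10 (gather 6 nickel): nickel=7 plank=13

Answer: nickel=7 plank=13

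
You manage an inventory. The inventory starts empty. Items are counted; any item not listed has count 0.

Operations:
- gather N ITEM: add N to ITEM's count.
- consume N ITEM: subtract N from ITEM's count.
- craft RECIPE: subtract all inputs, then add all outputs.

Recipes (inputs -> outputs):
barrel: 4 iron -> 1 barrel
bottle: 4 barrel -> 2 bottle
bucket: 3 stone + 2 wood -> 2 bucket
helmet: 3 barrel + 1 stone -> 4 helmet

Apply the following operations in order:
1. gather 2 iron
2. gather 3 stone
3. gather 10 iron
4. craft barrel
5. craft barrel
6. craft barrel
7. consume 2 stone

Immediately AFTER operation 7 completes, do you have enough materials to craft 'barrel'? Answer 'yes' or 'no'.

After 1 (gather 2 iron): iron=2
After 2 (gather 3 stone): iron=2 stone=3
After 3 (gather 10 iron): iron=12 stone=3
After 4 (craft barrel): barrel=1 iron=8 stone=3
After 5 (craft barrel): barrel=2 iron=4 stone=3
After 6 (craft barrel): barrel=3 stone=3
After 7 (consume 2 stone): barrel=3 stone=1

Answer: no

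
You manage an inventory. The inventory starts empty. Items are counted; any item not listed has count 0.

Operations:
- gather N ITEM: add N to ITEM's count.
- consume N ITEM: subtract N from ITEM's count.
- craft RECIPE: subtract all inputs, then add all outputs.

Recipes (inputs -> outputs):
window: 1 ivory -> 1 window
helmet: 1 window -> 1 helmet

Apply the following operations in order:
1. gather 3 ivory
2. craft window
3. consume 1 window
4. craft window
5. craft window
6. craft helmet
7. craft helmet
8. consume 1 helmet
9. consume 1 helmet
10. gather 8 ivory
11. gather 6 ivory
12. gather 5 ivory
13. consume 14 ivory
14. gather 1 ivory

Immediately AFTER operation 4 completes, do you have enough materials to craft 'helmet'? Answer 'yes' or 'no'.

Answer: yes

Derivation:
After 1 (gather 3 ivory): ivory=3
After 2 (craft window): ivory=2 window=1
After 3 (consume 1 window): ivory=2
After 4 (craft window): ivory=1 window=1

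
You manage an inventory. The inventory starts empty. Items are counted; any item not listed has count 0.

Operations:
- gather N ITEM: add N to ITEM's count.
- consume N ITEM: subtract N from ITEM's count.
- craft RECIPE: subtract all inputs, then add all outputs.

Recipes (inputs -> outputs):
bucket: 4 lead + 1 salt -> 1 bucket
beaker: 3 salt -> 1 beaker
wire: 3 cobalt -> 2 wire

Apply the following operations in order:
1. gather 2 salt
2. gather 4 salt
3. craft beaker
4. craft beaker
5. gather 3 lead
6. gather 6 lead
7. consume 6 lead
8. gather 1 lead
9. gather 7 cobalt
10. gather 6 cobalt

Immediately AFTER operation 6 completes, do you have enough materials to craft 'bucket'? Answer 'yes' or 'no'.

Answer: no

Derivation:
After 1 (gather 2 salt): salt=2
After 2 (gather 4 salt): salt=6
After 3 (craft beaker): beaker=1 salt=3
After 4 (craft beaker): beaker=2
After 5 (gather 3 lead): beaker=2 lead=3
After 6 (gather 6 lead): beaker=2 lead=9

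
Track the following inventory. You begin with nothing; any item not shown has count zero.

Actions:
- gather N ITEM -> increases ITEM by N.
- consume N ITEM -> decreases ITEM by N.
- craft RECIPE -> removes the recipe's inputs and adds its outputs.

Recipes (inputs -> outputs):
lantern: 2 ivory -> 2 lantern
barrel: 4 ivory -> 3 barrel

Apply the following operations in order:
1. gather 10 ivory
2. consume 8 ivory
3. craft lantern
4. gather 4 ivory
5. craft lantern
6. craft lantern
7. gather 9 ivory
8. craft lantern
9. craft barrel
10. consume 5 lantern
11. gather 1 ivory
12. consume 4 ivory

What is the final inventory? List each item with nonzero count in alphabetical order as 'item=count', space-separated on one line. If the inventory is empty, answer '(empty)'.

Answer: barrel=3 lantern=3

Derivation:
After 1 (gather 10 ivory): ivory=10
After 2 (consume 8 ivory): ivory=2
After 3 (craft lantern): lantern=2
After 4 (gather 4 ivory): ivory=4 lantern=2
After 5 (craft lantern): ivory=2 lantern=4
After 6 (craft lantern): lantern=6
After 7 (gather 9 ivory): ivory=9 lantern=6
After 8 (craft lantern): ivory=7 lantern=8
After 9 (craft barrel): barrel=3 ivory=3 lantern=8
After 10 (consume 5 lantern): barrel=3 ivory=3 lantern=3
After 11 (gather 1 ivory): barrel=3 ivory=4 lantern=3
After 12 (consume 4 ivory): barrel=3 lantern=3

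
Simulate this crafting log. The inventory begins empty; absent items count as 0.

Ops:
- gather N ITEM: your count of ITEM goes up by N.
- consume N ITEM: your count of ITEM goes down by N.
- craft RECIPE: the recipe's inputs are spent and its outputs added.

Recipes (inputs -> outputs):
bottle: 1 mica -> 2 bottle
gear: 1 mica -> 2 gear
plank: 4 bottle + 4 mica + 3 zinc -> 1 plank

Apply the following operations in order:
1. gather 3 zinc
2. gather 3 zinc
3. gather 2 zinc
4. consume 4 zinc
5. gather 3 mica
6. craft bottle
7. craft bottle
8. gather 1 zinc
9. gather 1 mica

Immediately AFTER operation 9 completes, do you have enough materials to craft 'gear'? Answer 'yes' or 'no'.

Answer: yes

Derivation:
After 1 (gather 3 zinc): zinc=3
After 2 (gather 3 zinc): zinc=6
After 3 (gather 2 zinc): zinc=8
After 4 (consume 4 zinc): zinc=4
After 5 (gather 3 mica): mica=3 zinc=4
After 6 (craft bottle): bottle=2 mica=2 zinc=4
After 7 (craft bottle): bottle=4 mica=1 zinc=4
After 8 (gather 1 zinc): bottle=4 mica=1 zinc=5
After 9 (gather 1 mica): bottle=4 mica=2 zinc=5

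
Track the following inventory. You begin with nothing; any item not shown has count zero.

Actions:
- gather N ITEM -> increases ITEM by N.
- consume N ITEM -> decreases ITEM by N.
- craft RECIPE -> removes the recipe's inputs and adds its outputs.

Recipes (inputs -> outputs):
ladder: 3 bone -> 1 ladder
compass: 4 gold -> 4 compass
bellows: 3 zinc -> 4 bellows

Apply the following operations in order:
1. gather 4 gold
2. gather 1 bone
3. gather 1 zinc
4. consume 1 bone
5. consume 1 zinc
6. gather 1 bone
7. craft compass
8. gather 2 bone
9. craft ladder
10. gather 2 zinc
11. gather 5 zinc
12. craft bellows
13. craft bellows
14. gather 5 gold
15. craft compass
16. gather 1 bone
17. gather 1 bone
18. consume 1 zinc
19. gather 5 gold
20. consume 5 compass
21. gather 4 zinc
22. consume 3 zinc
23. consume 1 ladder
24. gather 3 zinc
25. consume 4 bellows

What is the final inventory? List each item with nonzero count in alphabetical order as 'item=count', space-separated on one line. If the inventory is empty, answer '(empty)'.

Answer: bellows=4 bone=2 compass=3 gold=6 zinc=4

Derivation:
After 1 (gather 4 gold): gold=4
After 2 (gather 1 bone): bone=1 gold=4
After 3 (gather 1 zinc): bone=1 gold=4 zinc=1
After 4 (consume 1 bone): gold=4 zinc=1
After 5 (consume 1 zinc): gold=4
After 6 (gather 1 bone): bone=1 gold=4
After 7 (craft compass): bone=1 compass=4
After 8 (gather 2 bone): bone=3 compass=4
After 9 (craft ladder): compass=4 ladder=1
After 10 (gather 2 zinc): compass=4 ladder=1 zinc=2
After 11 (gather 5 zinc): compass=4 ladder=1 zinc=7
After 12 (craft bellows): bellows=4 compass=4 ladder=1 zinc=4
After 13 (craft bellows): bellows=8 compass=4 ladder=1 zinc=1
After 14 (gather 5 gold): bellows=8 compass=4 gold=5 ladder=1 zinc=1
After 15 (craft compass): bellows=8 compass=8 gold=1 ladder=1 zinc=1
After 16 (gather 1 bone): bellows=8 bone=1 compass=8 gold=1 ladder=1 zinc=1
After 17 (gather 1 bone): bellows=8 bone=2 compass=8 gold=1 ladder=1 zinc=1
After 18 (consume 1 zinc): bellows=8 bone=2 compass=8 gold=1 ladder=1
After 19 (gather 5 gold): bellows=8 bone=2 compass=8 gold=6 ladder=1
After 20 (consume 5 compass): bellows=8 bone=2 compass=3 gold=6 ladder=1
After 21 (gather 4 zinc): bellows=8 bone=2 compass=3 gold=6 ladder=1 zinc=4
After 22 (consume 3 zinc): bellows=8 bone=2 compass=3 gold=6 ladder=1 zinc=1
After 23 (consume 1 ladder): bellows=8 bone=2 compass=3 gold=6 zinc=1
After 24 (gather 3 zinc): bellows=8 bone=2 compass=3 gold=6 zinc=4
After 25 (consume 4 bellows): bellows=4 bone=2 compass=3 gold=6 zinc=4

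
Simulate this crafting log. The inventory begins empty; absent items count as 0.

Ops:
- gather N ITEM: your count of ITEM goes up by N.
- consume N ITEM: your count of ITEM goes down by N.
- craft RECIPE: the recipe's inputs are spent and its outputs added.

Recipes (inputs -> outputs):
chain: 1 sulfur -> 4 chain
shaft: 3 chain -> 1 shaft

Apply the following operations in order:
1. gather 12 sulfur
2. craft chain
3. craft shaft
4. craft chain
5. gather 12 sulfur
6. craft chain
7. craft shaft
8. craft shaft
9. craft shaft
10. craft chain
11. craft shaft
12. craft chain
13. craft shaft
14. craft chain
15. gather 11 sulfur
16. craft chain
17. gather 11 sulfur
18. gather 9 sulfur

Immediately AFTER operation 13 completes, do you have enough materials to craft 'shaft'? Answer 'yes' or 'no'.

Answer: no

Derivation:
After 1 (gather 12 sulfur): sulfur=12
After 2 (craft chain): chain=4 sulfur=11
After 3 (craft shaft): chain=1 shaft=1 sulfur=11
After 4 (craft chain): chain=5 shaft=1 sulfur=10
After 5 (gather 12 sulfur): chain=5 shaft=1 sulfur=22
After 6 (craft chain): chain=9 shaft=1 sulfur=21
After 7 (craft shaft): chain=6 shaft=2 sulfur=21
After 8 (craft shaft): chain=3 shaft=3 sulfur=21
After 9 (craft shaft): shaft=4 sulfur=21
After 10 (craft chain): chain=4 shaft=4 sulfur=20
After 11 (craft shaft): chain=1 shaft=5 sulfur=20
After 12 (craft chain): chain=5 shaft=5 sulfur=19
After 13 (craft shaft): chain=2 shaft=6 sulfur=19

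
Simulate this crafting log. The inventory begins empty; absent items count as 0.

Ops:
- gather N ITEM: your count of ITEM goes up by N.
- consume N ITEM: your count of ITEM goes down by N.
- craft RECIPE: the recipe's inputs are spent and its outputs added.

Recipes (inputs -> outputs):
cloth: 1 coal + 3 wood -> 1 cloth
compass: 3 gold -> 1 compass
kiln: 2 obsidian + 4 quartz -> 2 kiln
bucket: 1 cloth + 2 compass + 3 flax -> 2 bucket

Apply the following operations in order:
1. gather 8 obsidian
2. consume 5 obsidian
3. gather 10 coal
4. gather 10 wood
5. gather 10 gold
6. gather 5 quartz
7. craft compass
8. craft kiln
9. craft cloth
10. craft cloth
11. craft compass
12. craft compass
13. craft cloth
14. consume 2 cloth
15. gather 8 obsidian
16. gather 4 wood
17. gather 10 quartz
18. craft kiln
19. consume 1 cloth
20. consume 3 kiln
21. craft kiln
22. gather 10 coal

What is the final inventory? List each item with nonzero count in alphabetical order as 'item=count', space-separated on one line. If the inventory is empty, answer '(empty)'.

After 1 (gather 8 obsidian): obsidian=8
After 2 (consume 5 obsidian): obsidian=3
After 3 (gather 10 coal): coal=10 obsidian=3
After 4 (gather 10 wood): coal=10 obsidian=3 wood=10
After 5 (gather 10 gold): coal=10 gold=10 obsidian=3 wood=10
After 6 (gather 5 quartz): coal=10 gold=10 obsidian=3 quartz=5 wood=10
After 7 (craft compass): coal=10 compass=1 gold=7 obsidian=3 quartz=5 wood=10
After 8 (craft kiln): coal=10 compass=1 gold=7 kiln=2 obsidian=1 quartz=1 wood=10
After 9 (craft cloth): cloth=1 coal=9 compass=1 gold=7 kiln=2 obsidian=1 quartz=1 wood=7
After 10 (craft cloth): cloth=2 coal=8 compass=1 gold=7 kiln=2 obsidian=1 quartz=1 wood=4
After 11 (craft compass): cloth=2 coal=8 compass=2 gold=4 kiln=2 obsidian=1 quartz=1 wood=4
After 12 (craft compass): cloth=2 coal=8 compass=3 gold=1 kiln=2 obsidian=1 quartz=1 wood=4
After 13 (craft cloth): cloth=3 coal=7 compass=3 gold=1 kiln=2 obsidian=1 quartz=1 wood=1
After 14 (consume 2 cloth): cloth=1 coal=7 compass=3 gold=1 kiln=2 obsidian=1 quartz=1 wood=1
After 15 (gather 8 obsidian): cloth=1 coal=7 compass=3 gold=1 kiln=2 obsidian=9 quartz=1 wood=1
After 16 (gather 4 wood): cloth=1 coal=7 compass=3 gold=1 kiln=2 obsidian=9 quartz=1 wood=5
After 17 (gather 10 quartz): cloth=1 coal=7 compass=3 gold=1 kiln=2 obsidian=9 quartz=11 wood=5
After 18 (craft kiln): cloth=1 coal=7 compass=3 gold=1 kiln=4 obsidian=7 quartz=7 wood=5
After 19 (consume 1 cloth): coal=7 compass=3 gold=1 kiln=4 obsidian=7 quartz=7 wood=5
After 20 (consume 3 kiln): coal=7 compass=3 gold=1 kiln=1 obsidian=7 quartz=7 wood=5
After 21 (craft kiln): coal=7 compass=3 gold=1 kiln=3 obsidian=5 quartz=3 wood=5
After 22 (gather 10 coal): coal=17 compass=3 gold=1 kiln=3 obsidian=5 quartz=3 wood=5

Answer: coal=17 compass=3 gold=1 kiln=3 obsidian=5 quartz=3 wood=5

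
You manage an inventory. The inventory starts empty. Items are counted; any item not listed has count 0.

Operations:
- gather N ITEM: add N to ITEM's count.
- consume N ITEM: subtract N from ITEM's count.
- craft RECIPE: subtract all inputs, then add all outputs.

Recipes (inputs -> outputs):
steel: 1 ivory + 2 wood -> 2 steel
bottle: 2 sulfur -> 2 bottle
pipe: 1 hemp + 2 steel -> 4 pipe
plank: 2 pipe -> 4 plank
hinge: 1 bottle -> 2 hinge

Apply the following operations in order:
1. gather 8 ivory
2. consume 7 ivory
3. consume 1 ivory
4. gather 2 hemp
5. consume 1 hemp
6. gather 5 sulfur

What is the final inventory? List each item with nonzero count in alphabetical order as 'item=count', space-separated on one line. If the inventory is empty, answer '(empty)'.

Answer: hemp=1 sulfur=5

Derivation:
After 1 (gather 8 ivory): ivory=8
After 2 (consume 7 ivory): ivory=1
After 3 (consume 1 ivory): (empty)
After 4 (gather 2 hemp): hemp=2
After 5 (consume 1 hemp): hemp=1
After 6 (gather 5 sulfur): hemp=1 sulfur=5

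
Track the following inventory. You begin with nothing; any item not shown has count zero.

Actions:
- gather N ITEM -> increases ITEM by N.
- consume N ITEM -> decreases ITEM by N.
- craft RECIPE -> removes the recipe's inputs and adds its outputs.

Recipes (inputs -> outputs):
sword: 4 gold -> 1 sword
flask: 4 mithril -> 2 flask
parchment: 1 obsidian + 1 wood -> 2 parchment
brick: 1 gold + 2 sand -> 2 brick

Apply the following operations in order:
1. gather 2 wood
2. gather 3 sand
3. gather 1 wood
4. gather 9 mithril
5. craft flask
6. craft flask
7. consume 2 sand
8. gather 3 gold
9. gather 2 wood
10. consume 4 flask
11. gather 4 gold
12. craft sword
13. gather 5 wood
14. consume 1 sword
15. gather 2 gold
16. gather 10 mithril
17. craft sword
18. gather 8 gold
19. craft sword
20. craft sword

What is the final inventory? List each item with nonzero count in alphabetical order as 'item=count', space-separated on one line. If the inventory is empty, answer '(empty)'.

Answer: gold=1 mithril=11 sand=1 sword=3 wood=10

Derivation:
After 1 (gather 2 wood): wood=2
After 2 (gather 3 sand): sand=3 wood=2
After 3 (gather 1 wood): sand=3 wood=3
After 4 (gather 9 mithril): mithril=9 sand=3 wood=3
After 5 (craft flask): flask=2 mithril=5 sand=3 wood=3
After 6 (craft flask): flask=4 mithril=1 sand=3 wood=3
After 7 (consume 2 sand): flask=4 mithril=1 sand=1 wood=3
After 8 (gather 3 gold): flask=4 gold=3 mithril=1 sand=1 wood=3
After 9 (gather 2 wood): flask=4 gold=3 mithril=1 sand=1 wood=5
After 10 (consume 4 flask): gold=3 mithril=1 sand=1 wood=5
After 11 (gather 4 gold): gold=7 mithril=1 sand=1 wood=5
After 12 (craft sword): gold=3 mithril=1 sand=1 sword=1 wood=5
After 13 (gather 5 wood): gold=3 mithril=1 sand=1 sword=1 wood=10
After 14 (consume 1 sword): gold=3 mithril=1 sand=1 wood=10
After 15 (gather 2 gold): gold=5 mithril=1 sand=1 wood=10
After 16 (gather 10 mithril): gold=5 mithril=11 sand=1 wood=10
After 17 (craft sword): gold=1 mithril=11 sand=1 sword=1 wood=10
After 18 (gather 8 gold): gold=9 mithril=11 sand=1 sword=1 wood=10
After 19 (craft sword): gold=5 mithril=11 sand=1 sword=2 wood=10
After 20 (craft sword): gold=1 mithril=11 sand=1 sword=3 wood=10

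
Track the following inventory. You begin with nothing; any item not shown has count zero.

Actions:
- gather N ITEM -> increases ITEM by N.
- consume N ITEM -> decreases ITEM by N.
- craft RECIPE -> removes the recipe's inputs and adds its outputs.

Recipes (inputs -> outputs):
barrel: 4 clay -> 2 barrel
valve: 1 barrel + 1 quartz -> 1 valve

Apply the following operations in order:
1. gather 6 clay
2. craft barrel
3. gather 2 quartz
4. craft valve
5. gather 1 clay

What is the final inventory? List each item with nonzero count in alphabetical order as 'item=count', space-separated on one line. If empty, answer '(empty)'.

Answer: barrel=1 clay=3 quartz=1 valve=1

Derivation:
After 1 (gather 6 clay): clay=6
After 2 (craft barrel): barrel=2 clay=2
After 3 (gather 2 quartz): barrel=2 clay=2 quartz=2
After 4 (craft valve): barrel=1 clay=2 quartz=1 valve=1
After 5 (gather 1 clay): barrel=1 clay=3 quartz=1 valve=1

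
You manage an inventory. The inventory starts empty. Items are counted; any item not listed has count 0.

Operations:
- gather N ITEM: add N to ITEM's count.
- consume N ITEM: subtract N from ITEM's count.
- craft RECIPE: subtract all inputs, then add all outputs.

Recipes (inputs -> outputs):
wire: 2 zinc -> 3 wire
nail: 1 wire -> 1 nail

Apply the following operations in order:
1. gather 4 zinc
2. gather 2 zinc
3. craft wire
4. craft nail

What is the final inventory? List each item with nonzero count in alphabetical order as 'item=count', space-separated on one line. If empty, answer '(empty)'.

After 1 (gather 4 zinc): zinc=4
After 2 (gather 2 zinc): zinc=6
After 3 (craft wire): wire=3 zinc=4
After 4 (craft nail): nail=1 wire=2 zinc=4

Answer: nail=1 wire=2 zinc=4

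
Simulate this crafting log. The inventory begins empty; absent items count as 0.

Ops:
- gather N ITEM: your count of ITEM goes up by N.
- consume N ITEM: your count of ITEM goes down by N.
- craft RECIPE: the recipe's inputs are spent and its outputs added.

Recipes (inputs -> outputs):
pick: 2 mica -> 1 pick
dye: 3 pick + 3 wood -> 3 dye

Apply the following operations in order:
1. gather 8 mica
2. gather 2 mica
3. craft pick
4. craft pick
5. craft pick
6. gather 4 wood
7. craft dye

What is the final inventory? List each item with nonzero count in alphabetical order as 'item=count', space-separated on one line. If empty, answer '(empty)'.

After 1 (gather 8 mica): mica=8
After 2 (gather 2 mica): mica=10
After 3 (craft pick): mica=8 pick=1
After 4 (craft pick): mica=6 pick=2
After 5 (craft pick): mica=4 pick=3
After 6 (gather 4 wood): mica=4 pick=3 wood=4
After 7 (craft dye): dye=3 mica=4 wood=1

Answer: dye=3 mica=4 wood=1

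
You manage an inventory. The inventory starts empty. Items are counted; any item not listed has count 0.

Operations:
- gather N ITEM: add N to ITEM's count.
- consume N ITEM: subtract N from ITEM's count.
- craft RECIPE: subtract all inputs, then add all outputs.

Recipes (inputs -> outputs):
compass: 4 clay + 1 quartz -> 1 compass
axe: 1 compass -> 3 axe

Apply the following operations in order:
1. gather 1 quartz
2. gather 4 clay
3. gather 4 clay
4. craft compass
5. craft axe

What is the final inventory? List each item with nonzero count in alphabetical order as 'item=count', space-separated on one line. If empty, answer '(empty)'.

Answer: axe=3 clay=4

Derivation:
After 1 (gather 1 quartz): quartz=1
After 2 (gather 4 clay): clay=4 quartz=1
After 3 (gather 4 clay): clay=8 quartz=1
After 4 (craft compass): clay=4 compass=1
After 5 (craft axe): axe=3 clay=4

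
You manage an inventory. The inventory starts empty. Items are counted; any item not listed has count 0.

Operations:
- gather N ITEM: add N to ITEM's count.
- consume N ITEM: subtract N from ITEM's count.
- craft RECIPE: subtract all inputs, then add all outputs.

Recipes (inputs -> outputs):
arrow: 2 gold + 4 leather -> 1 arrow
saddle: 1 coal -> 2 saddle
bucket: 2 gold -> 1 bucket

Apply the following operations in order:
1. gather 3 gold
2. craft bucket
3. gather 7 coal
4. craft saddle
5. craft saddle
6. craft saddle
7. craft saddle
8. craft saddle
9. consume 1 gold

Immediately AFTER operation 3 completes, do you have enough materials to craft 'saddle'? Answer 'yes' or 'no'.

Answer: yes

Derivation:
After 1 (gather 3 gold): gold=3
After 2 (craft bucket): bucket=1 gold=1
After 3 (gather 7 coal): bucket=1 coal=7 gold=1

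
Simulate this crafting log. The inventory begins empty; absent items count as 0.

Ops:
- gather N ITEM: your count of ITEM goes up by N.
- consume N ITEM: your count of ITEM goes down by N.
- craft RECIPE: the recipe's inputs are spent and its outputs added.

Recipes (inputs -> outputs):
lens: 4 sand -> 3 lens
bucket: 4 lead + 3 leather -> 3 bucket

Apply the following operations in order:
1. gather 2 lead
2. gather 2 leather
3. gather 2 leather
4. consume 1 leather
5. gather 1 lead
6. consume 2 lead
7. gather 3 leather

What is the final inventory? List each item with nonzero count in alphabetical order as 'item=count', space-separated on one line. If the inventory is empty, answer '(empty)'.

Answer: lead=1 leather=6

Derivation:
After 1 (gather 2 lead): lead=2
After 2 (gather 2 leather): lead=2 leather=2
After 3 (gather 2 leather): lead=2 leather=4
After 4 (consume 1 leather): lead=2 leather=3
After 5 (gather 1 lead): lead=3 leather=3
After 6 (consume 2 lead): lead=1 leather=3
After 7 (gather 3 leather): lead=1 leather=6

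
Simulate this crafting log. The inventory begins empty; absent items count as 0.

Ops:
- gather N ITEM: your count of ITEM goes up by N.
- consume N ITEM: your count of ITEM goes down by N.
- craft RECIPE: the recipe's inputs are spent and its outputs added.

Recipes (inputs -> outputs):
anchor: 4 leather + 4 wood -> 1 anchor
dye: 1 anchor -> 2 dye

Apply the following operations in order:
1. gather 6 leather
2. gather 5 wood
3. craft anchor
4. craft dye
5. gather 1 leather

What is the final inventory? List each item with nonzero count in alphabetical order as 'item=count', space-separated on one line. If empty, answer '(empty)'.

After 1 (gather 6 leather): leather=6
After 2 (gather 5 wood): leather=6 wood=5
After 3 (craft anchor): anchor=1 leather=2 wood=1
After 4 (craft dye): dye=2 leather=2 wood=1
After 5 (gather 1 leather): dye=2 leather=3 wood=1

Answer: dye=2 leather=3 wood=1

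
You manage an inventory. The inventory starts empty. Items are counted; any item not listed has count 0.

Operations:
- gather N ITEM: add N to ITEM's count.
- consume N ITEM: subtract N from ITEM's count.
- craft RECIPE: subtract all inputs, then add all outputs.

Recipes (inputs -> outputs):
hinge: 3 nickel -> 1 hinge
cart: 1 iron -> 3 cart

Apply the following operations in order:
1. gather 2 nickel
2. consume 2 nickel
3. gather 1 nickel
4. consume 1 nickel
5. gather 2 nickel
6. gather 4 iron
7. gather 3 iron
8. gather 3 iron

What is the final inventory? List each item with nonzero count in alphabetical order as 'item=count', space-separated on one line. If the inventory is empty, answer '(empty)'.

Answer: iron=10 nickel=2

Derivation:
After 1 (gather 2 nickel): nickel=2
After 2 (consume 2 nickel): (empty)
After 3 (gather 1 nickel): nickel=1
After 4 (consume 1 nickel): (empty)
After 5 (gather 2 nickel): nickel=2
After 6 (gather 4 iron): iron=4 nickel=2
After 7 (gather 3 iron): iron=7 nickel=2
After 8 (gather 3 iron): iron=10 nickel=2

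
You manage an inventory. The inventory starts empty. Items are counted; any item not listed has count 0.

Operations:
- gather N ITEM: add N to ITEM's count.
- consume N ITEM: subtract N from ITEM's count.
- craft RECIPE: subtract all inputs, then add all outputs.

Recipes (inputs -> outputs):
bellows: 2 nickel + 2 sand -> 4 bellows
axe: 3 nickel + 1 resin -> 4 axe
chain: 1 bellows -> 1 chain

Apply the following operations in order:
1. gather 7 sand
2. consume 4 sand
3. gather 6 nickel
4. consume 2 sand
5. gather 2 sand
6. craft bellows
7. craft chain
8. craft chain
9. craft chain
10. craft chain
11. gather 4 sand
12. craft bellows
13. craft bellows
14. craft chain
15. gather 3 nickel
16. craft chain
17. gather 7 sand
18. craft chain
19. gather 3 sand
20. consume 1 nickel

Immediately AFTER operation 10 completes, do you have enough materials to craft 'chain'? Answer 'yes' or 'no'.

After 1 (gather 7 sand): sand=7
After 2 (consume 4 sand): sand=3
After 3 (gather 6 nickel): nickel=6 sand=3
After 4 (consume 2 sand): nickel=6 sand=1
After 5 (gather 2 sand): nickel=6 sand=3
After 6 (craft bellows): bellows=4 nickel=4 sand=1
After 7 (craft chain): bellows=3 chain=1 nickel=4 sand=1
After 8 (craft chain): bellows=2 chain=2 nickel=4 sand=1
After 9 (craft chain): bellows=1 chain=3 nickel=4 sand=1
After 10 (craft chain): chain=4 nickel=4 sand=1

Answer: no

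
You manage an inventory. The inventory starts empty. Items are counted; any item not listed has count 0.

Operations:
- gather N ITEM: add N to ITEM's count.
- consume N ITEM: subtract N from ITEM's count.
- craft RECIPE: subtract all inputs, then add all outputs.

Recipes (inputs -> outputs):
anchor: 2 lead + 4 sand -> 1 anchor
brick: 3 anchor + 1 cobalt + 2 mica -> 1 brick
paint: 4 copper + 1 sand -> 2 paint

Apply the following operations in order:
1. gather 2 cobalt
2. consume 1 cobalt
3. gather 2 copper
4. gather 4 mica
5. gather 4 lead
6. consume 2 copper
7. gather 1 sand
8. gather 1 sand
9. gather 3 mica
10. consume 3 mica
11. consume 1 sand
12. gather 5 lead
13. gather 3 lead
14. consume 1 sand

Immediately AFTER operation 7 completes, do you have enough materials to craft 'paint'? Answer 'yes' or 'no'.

Answer: no

Derivation:
After 1 (gather 2 cobalt): cobalt=2
After 2 (consume 1 cobalt): cobalt=1
After 3 (gather 2 copper): cobalt=1 copper=2
After 4 (gather 4 mica): cobalt=1 copper=2 mica=4
After 5 (gather 4 lead): cobalt=1 copper=2 lead=4 mica=4
After 6 (consume 2 copper): cobalt=1 lead=4 mica=4
After 7 (gather 1 sand): cobalt=1 lead=4 mica=4 sand=1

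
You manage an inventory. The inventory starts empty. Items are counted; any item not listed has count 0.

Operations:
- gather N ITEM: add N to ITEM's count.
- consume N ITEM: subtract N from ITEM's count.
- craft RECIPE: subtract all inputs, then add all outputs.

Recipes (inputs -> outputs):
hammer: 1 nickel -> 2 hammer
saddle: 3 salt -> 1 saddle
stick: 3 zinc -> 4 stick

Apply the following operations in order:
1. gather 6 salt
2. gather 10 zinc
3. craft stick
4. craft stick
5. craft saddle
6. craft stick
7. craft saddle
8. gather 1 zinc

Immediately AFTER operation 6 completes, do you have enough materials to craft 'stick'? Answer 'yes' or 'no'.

After 1 (gather 6 salt): salt=6
After 2 (gather 10 zinc): salt=6 zinc=10
After 3 (craft stick): salt=6 stick=4 zinc=7
After 4 (craft stick): salt=6 stick=8 zinc=4
After 5 (craft saddle): saddle=1 salt=3 stick=8 zinc=4
After 6 (craft stick): saddle=1 salt=3 stick=12 zinc=1

Answer: no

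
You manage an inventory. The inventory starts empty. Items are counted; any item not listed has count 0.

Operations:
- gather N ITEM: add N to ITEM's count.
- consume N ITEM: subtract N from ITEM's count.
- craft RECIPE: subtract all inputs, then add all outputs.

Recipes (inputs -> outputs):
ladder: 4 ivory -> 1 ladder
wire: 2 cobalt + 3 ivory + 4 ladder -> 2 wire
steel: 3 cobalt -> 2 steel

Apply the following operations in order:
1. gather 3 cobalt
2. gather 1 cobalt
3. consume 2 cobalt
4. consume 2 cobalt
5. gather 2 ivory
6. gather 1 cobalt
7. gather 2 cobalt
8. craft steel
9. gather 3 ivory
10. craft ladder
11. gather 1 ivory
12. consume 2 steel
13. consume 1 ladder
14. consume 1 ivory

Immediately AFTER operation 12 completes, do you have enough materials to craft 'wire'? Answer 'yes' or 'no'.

Answer: no

Derivation:
After 1 (gather 3 cobalt): cobalt=3
After 2 (gather 1 cobalt): cobalt=4
After 3 (consume 2 cobalt): cobalt=2
After 4 (consume 2 cobalt): (empty)
After 5 (gather 2 ivory): ivory=2
After 6 (gather 1 cobalt): cobalt=1 ivory=2
After 7 (gather 2 cobalt): cobalt=3 ivory=2
After 8 (craft steel): ivory=2 steel=2
After 9 (gather 3 ivory): ivory=5 steel=2
After 10 (craft ladder): ivory=1 ladder=1 steel=2
After 11 (gather 1 ivory): ivory=2 ladder=1 steel=2
After 12 (consume 2 steel): ivory=2 ladder=1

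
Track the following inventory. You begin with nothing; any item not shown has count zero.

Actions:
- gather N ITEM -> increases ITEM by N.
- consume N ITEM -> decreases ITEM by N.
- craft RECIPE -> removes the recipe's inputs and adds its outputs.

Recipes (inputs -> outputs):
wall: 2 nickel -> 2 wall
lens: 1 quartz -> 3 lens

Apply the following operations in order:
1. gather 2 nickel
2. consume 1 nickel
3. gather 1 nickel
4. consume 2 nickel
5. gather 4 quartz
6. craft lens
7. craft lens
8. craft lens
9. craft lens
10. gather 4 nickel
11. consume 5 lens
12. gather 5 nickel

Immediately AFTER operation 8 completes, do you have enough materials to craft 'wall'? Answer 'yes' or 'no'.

After 1 (gather 2 nickel): nickel=2
After 2 (consume 1 nickel): nickel=1
After 3 (gather 1 nickel): nickel=2
After 4 (consume 2 nickel): (empty)
After 5 (gather 4 quartz): quartz=4
After 6 (craft lens): lens=3 quartz=3
After 7 (craft lens): lens=6 quartz=2
After 8 (craft lens): lens=9 quartz=1

Answer: no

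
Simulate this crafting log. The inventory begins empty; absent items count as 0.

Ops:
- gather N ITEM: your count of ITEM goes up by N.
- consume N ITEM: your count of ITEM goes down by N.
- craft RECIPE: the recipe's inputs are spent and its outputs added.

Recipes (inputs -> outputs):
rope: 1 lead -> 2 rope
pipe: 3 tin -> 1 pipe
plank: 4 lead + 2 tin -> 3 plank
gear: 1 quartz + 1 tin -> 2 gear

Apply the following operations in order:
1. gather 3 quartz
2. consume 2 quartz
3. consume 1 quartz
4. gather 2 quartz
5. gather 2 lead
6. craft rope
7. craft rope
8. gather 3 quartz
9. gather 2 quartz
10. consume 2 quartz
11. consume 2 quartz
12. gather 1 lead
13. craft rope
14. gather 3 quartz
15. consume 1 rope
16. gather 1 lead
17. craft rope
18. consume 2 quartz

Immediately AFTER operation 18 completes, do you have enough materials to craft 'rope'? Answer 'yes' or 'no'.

Answer: no

Derivation:
After 1 (gather 3 quartz): quartz=3
After 2 (consume 2 quartz): quartz=1
After 3 (consume 1 quartz): (empty)
After 4 (gather 2 quartz): quartz=2
After 5 (gather 2 lead): lead=2 quartz=2
After 6 (craft rope): lead=1 quartz=2 rope=2
After 7 (craft rope): quartz=2 rope=4
After 8 (gather 3 quartz): quartz=5 rope=4
After 9 (gather 2 quartz): quartz=7 rope=4
After 10 (consume 2 quartz): quartz=5 rope=4
After 11 (consume 2 quartz): quartz=3 rope=4
After 12 (gather 1 lead): lead=1 quartz=3 rope=4
After 13 (craft rope): quartz=3 rope=6
After 14 (gather 3 quartz): quartz=6 rope=6
After 15 (consume 1 rope): quartz=6 rope=5
After 16 (gather 1 lead): lead=1 quartz=6 rope=5
After 17 (craft rope): quartz=6 rope=7
After 18 (consume 2 quartz): quartz=4 rope=7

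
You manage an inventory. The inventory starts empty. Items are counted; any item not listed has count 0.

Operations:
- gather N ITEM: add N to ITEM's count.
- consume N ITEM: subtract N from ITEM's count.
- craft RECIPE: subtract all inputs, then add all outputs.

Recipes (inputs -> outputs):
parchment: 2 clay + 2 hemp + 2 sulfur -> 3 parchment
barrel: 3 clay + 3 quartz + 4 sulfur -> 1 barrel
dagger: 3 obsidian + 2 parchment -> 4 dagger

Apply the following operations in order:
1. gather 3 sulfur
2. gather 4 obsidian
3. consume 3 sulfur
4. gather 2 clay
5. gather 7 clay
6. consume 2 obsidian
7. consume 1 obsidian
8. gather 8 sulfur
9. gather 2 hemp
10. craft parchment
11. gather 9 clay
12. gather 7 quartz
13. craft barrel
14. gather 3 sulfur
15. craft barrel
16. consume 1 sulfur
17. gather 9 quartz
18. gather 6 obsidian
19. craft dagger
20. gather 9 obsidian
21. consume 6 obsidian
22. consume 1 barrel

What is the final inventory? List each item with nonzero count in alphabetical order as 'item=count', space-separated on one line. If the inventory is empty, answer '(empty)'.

Answer: barrel=1 clay=10 dagger=4 obsidian=7 parchment=1 quartz=10

Derivation:
After 1 (gather 3 sulfur): sulfur=3
After 2 (gather 4 obsidian): obsidian=4 sulfur=3
After 3 (consume 3 sulfur): obsidian=4
After 4 (gather 2 clay): clay=2 obsidian=4
After 5 (gather 7 clay): clay=9 obsidian=4
After 6 (consume 2 obsidian): clay=9 obsidian=2
After 7 (consume 1 obsidian): clay=9 obsidian=1
After 8 (gather 8 sulfur): clay=9 obsidian=1 sulfur=8
After 9 (gather 2 hemp): clay=9 hemp=2 obsidian=1 sulfur=8
After 10 (craft parchment): clay=7 obsidian=1 parchment=3 sulfur=6
After 11 (gather 9 clay): clay=16 obsidian=1 parchment=3 sulfur=6
After 12 (gather 7 quartz): clay=16 obsidian=1 parchment=3 quartz=7 sulfur=6
After 13 (craft barrel): barrel=1 clay=13 obsidian=1 parchment=3 quartz=4 sulfur=2
After 14 (gather 3 sulfur): barrel=1 clay=13 obsidian=1 parchment=3 quartz=4 sulfur=5
After 15 (craft barrel): barrel=2 clay=10 obsidian=1 parchment=3 quartz=1 sulfur=1
After 16 (consume 1 sulfur): barrel=2 clay=10 obsidian=1 parchment=3 quartz=1
After 17 (gather 9 quartz): barrel=2 clay=10 obsidian=1 parchment=3 quartz=10
After 18 (gather 6 obsidian): barrel=2 clay=10 obsidian=7 parchment=3 quartz=10
After 19 (craft dagger): barrel=2 clay=10 dagger=4 obsidian=4 parchment=1 quartz=10
After 20 (gather 9 obsidian): barrel=2 clay=10 dagger=4 obsidian=13 parchment=1 quartz=10
After 21 (consume 6 obsidian): barrel=2 clay=10 dagger=4 obsidian=7 parchment=1 quartz=10
After 22 (consume 1 barrel): barrel=1 clay=10 dagger=4 obsidian=7 parchment=1 quartz=10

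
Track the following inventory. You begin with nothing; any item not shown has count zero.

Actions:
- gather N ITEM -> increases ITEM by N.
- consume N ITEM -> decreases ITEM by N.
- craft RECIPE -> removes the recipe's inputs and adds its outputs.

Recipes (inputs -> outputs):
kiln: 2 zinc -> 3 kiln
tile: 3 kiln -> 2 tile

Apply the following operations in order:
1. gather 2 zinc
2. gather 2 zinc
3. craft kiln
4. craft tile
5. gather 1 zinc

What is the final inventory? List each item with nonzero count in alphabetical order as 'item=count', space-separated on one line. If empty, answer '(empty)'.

Answer: tile=2 zinc=3

Derivation:
After 1 (gather 2 zinc): zinc=2
After 2 (gather 2 zinc): zinc=4
After 3 (craft kiln): kiln=3 zinc=2
After 4 (craft tile): tile=2 zinc=2
After 5 (gather 1 zinc): tile=2 zinc=3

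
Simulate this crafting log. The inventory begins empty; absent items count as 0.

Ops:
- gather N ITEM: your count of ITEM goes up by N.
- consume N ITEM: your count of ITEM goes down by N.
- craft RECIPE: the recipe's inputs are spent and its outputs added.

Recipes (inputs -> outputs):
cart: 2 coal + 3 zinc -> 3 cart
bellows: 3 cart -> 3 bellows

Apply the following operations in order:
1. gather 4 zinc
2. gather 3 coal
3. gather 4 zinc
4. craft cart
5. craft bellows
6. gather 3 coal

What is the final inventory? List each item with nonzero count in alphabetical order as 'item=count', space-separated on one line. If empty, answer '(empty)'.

Answer: bellows=3 coal=4 zinc=5

Derivation:
After 1 (gather 4 zinc): zinc=4
After 2 (gather 3 coal): coal=3 zinc=4
After 3 (gather 4 zinc): coal=3 zinc=8
After 4 (craft cart): cart=3 coal=1 zinc=5
After 5 (craft bellows): bellows=3 coal=1 zinc=5
After 6 (gather 3 coal): bellows=3 coal=4 zinc=5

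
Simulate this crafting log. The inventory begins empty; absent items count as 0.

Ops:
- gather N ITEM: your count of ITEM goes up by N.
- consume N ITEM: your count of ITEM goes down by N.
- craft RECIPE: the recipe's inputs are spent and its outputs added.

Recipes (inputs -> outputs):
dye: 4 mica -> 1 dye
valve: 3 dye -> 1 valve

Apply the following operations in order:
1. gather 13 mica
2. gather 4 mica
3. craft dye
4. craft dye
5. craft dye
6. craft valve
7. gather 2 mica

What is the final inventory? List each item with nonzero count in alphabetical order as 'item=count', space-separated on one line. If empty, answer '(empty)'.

Answer: mica=7 valve=1

Derivation:
After 1 (gather 13 mica): mica=13
After 2 (gather 4 mica): mica=17
After 3 (craft dye): dye=1 mica=13
After 4 (craft dye): dye=2 mica=9
After 5 (craft dye): dye=3 mica=5
After 6 (craft valve): mica=5 valve=1
After 7 (gather 2 mica): mica=7 valve=1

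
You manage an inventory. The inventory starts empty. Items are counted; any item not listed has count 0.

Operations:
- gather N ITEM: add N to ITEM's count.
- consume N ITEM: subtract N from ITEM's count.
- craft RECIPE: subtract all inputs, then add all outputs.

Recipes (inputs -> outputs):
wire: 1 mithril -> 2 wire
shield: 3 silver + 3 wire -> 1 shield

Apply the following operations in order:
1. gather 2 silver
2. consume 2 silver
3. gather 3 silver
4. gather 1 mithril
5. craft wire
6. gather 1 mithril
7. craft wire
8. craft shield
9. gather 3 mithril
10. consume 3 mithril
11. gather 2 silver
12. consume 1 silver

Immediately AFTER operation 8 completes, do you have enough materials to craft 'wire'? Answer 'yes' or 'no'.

Answer: no

Derivation:
After 1 (gather 2 silver): silver=2
After 2 (consume 2 silver): (empty)
After 3 (gather 3 silver): silver=3
After 4 (gather 1 mithril): mithril=1 silver=3
After 5 (craft wire): silver=3 wire=2
After 6 (gather 1 mithril): mithril=1 silver=3 wire=2
After 7 (craft wire): silver=3 wire=4
After 8 (craft shield): shield=1 wire=1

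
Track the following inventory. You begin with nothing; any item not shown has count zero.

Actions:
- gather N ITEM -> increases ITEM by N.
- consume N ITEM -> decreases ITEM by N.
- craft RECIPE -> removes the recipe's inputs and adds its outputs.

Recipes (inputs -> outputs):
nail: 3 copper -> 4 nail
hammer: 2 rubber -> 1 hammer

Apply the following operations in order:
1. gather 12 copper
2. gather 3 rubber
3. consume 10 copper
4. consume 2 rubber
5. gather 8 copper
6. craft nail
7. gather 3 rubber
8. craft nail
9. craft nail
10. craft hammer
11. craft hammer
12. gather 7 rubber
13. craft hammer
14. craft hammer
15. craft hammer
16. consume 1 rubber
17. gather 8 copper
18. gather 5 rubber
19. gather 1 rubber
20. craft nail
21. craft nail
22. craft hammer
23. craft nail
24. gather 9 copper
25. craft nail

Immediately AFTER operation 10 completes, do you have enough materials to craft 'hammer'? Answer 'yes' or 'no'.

After 1 (gather 12 copper): copper=12
After 2 (gather 3 rubber): copper=12 rubber=3
After 3 (consume 10 copper): copper=2 rubber=3
After 4 (consume 2 rubber): copper=2 rubber=1
After 5 (gather 8 copper): copper=10 rubber=1
After 6 (craft nail): copper=7 nail=4 rubber=1
After 7 (gather 3 rubber): copper=7 nail=4 rubber=4
After 8 (craft nail): copper=4 nail=8 rubber=4
After 9 (craft nail): copper=1 nail=12 rubber=4
After 10 (craft hammer): copper=1 hammer=1 nail=12 rubber=2

Answer: yes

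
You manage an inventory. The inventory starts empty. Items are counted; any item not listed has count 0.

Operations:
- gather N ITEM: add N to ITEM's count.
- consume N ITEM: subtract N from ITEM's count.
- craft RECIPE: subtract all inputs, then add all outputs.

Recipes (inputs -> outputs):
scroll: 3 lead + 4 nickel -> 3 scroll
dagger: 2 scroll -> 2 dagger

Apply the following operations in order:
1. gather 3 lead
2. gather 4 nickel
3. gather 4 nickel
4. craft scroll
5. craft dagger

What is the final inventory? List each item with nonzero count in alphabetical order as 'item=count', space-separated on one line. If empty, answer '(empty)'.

Answer: dagger=2 nickel=4 scroll=1

Derivation:
After 1 (gather 3 lead): lead=3
After 2 (gather 4 nickel): lead=3 nickel=4
After 3 (gather 4 nickel): lead=3 nickel=8
After 4 (craft scroll): nickel=4 scroll=3
After 5 (craft dagger): dagger=2 nickel=4 scroll=1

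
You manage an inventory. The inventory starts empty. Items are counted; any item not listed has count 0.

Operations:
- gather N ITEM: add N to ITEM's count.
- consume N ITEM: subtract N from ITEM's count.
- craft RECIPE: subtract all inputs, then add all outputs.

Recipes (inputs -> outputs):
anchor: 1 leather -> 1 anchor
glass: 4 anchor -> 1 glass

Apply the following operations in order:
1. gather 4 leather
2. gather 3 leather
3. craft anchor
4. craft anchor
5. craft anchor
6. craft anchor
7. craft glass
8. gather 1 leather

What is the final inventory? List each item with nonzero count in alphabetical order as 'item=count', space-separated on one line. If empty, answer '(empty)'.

After 1 (gather 4 leather): leather=4
After 2 (gather 3 leather): leather=7
After 3 (craft anchor): anchor=1 leather=6
After 4 (craft anchor): anchor=2 leather=5
After 5 (craft anchor): anchor=3 leather=4
After 6 (craft anchor): anchor=4 leather=3
After 7 (craft glass): glass=1 leather=3
After 8 (gather 1 leather): glass=1 leather=4

Answer: glass=1 leather=4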